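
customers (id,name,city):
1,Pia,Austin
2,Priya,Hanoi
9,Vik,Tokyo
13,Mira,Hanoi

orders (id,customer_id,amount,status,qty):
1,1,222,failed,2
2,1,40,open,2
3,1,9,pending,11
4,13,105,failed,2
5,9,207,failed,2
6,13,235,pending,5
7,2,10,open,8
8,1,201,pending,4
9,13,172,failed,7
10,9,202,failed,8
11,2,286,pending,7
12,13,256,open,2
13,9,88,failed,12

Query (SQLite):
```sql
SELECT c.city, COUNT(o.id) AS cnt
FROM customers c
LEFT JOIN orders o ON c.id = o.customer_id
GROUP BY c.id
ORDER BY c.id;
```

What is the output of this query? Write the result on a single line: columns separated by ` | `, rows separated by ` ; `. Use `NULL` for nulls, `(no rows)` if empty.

Austin | 4 ; Hanoi | 2 ; Tokyo | 3 ; Hanoi | 4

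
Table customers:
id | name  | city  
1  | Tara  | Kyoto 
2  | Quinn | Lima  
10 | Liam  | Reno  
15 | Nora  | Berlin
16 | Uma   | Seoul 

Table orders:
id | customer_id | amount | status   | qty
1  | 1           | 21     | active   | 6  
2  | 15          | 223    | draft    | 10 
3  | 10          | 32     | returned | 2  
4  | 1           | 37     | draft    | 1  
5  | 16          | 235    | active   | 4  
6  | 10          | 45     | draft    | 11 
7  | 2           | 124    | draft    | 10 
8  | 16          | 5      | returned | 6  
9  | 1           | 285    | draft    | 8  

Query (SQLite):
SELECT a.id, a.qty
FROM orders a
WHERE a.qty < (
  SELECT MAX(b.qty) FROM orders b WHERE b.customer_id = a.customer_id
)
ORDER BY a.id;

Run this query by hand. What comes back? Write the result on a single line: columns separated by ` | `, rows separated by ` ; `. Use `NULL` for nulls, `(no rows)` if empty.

1 | 6 ; 3 | 2 ; 4 | 1 ; 5 | 4

For each orders row a, compute MAX(qty) over rows sharing a.customer_id.
Keep row a if a.qty < that per-group MAX.
  customer_id=1: MAX(qty) = 8
  customer_id=2: MAX(qty) = 10
  customer_id=10: MAX(qty) = 11
  customer_id=15: MAX(qty) = 10
  customer_id=16: MAX(qty) = 6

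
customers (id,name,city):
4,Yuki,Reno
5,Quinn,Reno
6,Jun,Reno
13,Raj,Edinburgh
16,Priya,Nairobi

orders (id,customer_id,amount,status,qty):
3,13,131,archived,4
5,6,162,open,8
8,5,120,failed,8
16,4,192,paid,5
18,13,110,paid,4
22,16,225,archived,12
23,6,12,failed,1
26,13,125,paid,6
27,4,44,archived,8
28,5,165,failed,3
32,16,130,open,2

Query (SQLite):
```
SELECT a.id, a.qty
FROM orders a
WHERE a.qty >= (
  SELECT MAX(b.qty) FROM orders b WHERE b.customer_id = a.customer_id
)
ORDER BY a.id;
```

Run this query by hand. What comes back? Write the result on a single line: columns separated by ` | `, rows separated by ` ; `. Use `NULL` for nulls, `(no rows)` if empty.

5 | 8 ; 8 | 8 ; 22 | 12 ; 26 | 6 ; 27 | 8

For each orders row a, compute MAX(qty) over rows sharing a.customer_id.
Keep row a if a.qty >= that per-group MAX.
  customer_id=4: MAX(qty) = 8
  customer_id=5: MAX(qty) = 8
  customer_id=6: MAX(qty) = 8
  customer_id=13: MAX(qty) = 6
  customer_id=16: MAX(qty) = 12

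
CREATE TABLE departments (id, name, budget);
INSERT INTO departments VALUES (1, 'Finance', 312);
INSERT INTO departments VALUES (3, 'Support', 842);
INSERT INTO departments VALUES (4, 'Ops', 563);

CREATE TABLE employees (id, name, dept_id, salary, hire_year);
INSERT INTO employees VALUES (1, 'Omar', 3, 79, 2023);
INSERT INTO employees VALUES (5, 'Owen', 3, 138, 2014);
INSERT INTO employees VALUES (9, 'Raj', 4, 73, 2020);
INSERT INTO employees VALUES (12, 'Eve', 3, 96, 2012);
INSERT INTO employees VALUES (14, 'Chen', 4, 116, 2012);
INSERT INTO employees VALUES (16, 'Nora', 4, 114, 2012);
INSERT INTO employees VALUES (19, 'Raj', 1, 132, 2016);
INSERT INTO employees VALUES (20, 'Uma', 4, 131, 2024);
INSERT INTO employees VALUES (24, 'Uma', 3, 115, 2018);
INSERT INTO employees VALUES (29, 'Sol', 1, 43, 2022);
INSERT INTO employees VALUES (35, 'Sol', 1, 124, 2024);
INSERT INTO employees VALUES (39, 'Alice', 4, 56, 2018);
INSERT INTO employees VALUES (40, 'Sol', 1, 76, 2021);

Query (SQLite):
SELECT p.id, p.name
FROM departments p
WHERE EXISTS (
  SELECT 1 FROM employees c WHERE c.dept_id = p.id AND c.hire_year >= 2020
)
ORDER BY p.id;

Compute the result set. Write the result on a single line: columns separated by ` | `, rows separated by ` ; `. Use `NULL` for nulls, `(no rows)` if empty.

For each departments row, check whether any employees with matching dept_id has hire_year >= 2020.
Keep rows where that is true.

1 | Finance ; 3 | Support ; 4 | Ops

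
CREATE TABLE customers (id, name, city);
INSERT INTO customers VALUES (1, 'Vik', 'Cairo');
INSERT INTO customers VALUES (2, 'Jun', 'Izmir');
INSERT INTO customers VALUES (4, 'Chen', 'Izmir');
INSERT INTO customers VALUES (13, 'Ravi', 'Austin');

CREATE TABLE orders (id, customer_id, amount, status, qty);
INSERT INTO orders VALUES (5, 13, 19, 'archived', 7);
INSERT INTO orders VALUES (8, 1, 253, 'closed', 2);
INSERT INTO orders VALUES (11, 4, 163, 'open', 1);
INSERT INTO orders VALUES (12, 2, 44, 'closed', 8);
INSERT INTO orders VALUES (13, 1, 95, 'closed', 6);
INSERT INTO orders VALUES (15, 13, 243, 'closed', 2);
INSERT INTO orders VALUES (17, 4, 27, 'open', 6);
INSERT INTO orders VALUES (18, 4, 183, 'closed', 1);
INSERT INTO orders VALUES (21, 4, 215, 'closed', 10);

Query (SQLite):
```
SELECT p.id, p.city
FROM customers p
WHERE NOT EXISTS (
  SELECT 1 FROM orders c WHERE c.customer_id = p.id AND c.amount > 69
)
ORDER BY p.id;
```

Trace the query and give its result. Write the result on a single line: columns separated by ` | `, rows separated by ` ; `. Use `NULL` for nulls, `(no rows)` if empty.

For each customers row, check whether any orders with matching customer_id has amount > 69.
Keep rows where that is false.

2 | Izmir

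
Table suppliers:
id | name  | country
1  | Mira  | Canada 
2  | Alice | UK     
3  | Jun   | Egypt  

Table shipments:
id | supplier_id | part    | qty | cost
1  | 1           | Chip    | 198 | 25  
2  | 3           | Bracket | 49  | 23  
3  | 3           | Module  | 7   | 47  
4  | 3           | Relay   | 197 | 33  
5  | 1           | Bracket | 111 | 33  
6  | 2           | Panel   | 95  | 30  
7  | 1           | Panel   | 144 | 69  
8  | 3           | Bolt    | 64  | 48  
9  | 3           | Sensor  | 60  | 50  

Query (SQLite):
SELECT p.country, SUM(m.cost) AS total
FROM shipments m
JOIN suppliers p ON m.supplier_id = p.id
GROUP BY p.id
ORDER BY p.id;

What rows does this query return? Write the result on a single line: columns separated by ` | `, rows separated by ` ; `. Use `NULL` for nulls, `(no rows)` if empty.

Join each shipments row to its suppliers via supplier_id.
Group joined rows by suppliers.id; compute SUM(m.cost) per group.
  1: ids {1, 5, 7} → SUM(m.cost)=127
  2: ids {6} → SUM(m.cost)=30
  3: ids {2, 3, 4, 8, 9} → SUM(m.cost)=201

Canada | 127 ; UK | 30 ; Egypt | 201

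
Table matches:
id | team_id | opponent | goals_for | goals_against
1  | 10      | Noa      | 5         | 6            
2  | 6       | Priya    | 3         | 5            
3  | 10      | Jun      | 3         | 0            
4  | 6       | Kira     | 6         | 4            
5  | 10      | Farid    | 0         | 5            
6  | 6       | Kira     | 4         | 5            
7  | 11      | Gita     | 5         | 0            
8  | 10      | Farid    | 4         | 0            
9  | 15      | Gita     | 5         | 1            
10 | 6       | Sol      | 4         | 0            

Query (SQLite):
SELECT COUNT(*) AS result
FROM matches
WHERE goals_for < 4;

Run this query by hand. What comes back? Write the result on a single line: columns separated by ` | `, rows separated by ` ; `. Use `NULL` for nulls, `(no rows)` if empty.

3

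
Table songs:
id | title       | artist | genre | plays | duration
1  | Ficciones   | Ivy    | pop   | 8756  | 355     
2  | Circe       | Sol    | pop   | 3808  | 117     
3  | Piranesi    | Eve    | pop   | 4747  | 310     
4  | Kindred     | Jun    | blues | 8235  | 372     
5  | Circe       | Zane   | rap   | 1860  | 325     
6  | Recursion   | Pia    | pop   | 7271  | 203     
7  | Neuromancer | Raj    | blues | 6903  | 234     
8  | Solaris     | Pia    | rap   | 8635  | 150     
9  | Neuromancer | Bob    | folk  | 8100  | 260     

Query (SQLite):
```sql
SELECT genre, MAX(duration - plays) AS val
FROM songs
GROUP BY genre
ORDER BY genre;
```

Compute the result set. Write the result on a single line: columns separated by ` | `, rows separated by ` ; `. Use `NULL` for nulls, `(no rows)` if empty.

For each row compute duration - plays.
Group by genre; take MAX of the expression per group.
  blues: ids {4, 7} → MAX(duration - plays)=-6669
  folk: ids {9} → MAX(duration - plays)=-7840
  pop: ids {1, 2, 3, 6} → MAX(duration - plays)=-3691
  rap: ids {5, 8} → MAX(duration - plays)=-1535

blues | -6669 ; folk | -7840 ; pop | -3691 ; rap | -1535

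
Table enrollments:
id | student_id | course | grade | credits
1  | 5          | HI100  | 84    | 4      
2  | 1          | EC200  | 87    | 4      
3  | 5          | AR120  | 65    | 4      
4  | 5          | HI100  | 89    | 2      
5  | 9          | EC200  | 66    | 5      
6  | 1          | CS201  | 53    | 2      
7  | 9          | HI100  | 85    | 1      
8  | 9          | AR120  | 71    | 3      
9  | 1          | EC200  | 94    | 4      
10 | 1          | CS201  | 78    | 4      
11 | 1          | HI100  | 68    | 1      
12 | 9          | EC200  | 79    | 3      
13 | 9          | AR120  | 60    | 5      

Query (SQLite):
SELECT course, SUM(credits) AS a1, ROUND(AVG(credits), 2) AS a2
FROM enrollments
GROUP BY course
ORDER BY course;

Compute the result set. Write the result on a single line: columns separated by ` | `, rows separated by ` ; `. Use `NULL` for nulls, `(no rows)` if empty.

AR120 | 12 | 4 ; CS201 | 6 | 3 ; EC200 | 16 | 4 ; HI100 | 8 | 2

Group enrollments by course.
Per group compute: SUM(credits), ROUND(AVG(credits), 2).
  AR120: ids {3, 8, 13} → SUM(credits)=12, ROUND(AVG(credits), 2)=4
  CS201: ids {6, 10} → SUM(credits)=6, ROUND(AVG(credits), 2)=3
  EC200: ids {2, 5, 9, 12} → SUM(credits)=16, ROUND(AVG(credits), 2)=4
  HI100: ids {1, 4, 7, 11} → SUM(credits)=8, ROUND(AVG(credits), 2)=2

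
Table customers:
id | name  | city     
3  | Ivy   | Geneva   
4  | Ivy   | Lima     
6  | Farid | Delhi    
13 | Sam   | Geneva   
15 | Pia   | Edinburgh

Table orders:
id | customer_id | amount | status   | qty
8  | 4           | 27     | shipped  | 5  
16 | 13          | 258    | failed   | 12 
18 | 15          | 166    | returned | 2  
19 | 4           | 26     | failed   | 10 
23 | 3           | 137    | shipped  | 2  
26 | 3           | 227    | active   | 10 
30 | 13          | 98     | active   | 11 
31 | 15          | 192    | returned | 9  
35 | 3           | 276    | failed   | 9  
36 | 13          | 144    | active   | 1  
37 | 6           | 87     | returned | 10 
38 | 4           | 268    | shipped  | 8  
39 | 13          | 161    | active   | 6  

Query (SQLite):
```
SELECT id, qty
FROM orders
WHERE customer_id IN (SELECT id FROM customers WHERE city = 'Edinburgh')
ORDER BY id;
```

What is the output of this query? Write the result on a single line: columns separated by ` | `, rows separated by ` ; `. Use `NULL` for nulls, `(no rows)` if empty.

18 | 2 ; 31 | 9

Inner query: customers.id where city = 'Edinburgh'.
Outer: keep orders rows whose customer_id is in that set.
Inner query → {15}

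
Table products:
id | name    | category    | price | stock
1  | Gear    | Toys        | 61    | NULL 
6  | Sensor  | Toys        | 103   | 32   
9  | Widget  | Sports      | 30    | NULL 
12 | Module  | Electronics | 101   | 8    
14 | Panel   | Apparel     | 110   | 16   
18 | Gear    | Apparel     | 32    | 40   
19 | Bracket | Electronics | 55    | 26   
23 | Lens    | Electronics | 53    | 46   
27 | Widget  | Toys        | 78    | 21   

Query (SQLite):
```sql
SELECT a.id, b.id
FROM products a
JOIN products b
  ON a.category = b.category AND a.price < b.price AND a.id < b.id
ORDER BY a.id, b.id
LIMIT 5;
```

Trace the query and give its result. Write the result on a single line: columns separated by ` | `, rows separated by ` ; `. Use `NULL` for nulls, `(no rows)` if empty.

1 | 6 ; 1 | 27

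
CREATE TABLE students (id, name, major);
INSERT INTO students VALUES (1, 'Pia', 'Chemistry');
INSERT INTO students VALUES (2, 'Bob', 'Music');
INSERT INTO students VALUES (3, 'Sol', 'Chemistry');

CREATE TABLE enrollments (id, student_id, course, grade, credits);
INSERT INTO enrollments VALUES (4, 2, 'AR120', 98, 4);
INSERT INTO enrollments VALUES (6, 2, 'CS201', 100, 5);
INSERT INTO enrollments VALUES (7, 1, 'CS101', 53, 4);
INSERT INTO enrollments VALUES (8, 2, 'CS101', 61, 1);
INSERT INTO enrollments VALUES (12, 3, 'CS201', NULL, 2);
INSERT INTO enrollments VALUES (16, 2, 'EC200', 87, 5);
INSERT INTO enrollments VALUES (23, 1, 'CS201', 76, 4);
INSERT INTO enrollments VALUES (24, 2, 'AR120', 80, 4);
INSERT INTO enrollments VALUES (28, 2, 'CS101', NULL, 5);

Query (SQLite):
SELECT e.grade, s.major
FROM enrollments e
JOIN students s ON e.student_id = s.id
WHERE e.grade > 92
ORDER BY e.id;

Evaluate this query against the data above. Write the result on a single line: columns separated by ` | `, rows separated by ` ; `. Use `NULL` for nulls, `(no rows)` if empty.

Each enrollments row matches the students row where student_id = students.id.
Then keep rows with e.grade > 92.

98 | Music ; 100 | Music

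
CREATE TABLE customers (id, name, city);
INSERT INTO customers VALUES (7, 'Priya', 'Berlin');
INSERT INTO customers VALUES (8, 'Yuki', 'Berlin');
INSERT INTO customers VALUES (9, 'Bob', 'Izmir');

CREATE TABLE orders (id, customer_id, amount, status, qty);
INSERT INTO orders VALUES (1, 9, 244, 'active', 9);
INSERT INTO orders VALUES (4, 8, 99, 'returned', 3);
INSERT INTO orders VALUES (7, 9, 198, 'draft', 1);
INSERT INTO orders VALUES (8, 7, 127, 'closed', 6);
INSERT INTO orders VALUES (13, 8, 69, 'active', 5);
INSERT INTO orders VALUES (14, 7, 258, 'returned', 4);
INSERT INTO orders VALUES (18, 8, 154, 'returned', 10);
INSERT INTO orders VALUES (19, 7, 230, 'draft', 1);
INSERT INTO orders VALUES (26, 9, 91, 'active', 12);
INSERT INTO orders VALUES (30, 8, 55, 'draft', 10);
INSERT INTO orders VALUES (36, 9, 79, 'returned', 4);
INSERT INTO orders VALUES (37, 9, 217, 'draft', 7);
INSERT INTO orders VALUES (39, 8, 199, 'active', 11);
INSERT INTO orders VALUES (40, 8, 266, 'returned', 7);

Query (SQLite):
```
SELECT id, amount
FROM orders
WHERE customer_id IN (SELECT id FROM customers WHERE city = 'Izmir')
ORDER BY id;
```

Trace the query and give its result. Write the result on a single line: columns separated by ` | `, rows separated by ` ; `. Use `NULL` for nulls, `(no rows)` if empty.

1 | 244 ; 7 | 198 ; 26 | 91 ; 36 | 79 ; 37 | 217

Inner query: customers.id where city = 'Izmir'.
Outer: keep orders rows whose customer_id is in that set.
Inner query → {9}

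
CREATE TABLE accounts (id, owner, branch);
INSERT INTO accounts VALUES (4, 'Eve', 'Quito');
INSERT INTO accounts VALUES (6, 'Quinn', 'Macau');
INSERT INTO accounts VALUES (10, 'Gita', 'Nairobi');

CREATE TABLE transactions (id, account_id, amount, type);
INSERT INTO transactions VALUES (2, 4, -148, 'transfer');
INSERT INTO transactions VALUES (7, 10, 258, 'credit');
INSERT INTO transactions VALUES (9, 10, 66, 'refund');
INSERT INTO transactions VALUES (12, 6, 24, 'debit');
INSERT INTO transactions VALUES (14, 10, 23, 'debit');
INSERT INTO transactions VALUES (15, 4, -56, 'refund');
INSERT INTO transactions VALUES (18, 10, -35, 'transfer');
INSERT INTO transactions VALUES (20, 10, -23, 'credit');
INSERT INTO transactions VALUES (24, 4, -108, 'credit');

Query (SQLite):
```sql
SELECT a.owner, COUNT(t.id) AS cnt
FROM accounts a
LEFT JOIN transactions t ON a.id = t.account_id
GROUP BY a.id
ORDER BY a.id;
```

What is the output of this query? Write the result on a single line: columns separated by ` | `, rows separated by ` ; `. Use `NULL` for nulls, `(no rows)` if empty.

LEFT JOIN keeps every accounts row; unmatched ones get NULL for transactions columns.
Group by accounts.id and compute COUNT(t.id). COUNT(col) of an all-NULL group is 0.
  4: ids {2, 15, 24} → COUNT(t.id)=3
  6: ids {12} → COUNT(t.id)=1
  10: ids {7, 9, 14, 18, 20} → COUNT(t.id)=5

Eve | 3 ; Quinn | 1 ; Gita | 5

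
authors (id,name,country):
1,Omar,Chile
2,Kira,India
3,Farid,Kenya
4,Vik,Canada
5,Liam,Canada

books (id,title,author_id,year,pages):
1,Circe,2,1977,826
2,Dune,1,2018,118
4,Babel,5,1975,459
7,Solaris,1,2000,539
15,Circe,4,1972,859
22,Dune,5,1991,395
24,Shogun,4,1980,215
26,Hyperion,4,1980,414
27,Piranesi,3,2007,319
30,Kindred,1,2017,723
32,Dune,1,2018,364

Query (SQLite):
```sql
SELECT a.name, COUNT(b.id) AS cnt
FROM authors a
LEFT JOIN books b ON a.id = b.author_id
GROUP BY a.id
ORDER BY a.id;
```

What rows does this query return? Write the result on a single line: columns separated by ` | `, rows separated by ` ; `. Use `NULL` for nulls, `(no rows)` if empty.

Omar | 4 ; Kira | 1 ; Farid | 1 ; Vik | 3 ; Liam | 2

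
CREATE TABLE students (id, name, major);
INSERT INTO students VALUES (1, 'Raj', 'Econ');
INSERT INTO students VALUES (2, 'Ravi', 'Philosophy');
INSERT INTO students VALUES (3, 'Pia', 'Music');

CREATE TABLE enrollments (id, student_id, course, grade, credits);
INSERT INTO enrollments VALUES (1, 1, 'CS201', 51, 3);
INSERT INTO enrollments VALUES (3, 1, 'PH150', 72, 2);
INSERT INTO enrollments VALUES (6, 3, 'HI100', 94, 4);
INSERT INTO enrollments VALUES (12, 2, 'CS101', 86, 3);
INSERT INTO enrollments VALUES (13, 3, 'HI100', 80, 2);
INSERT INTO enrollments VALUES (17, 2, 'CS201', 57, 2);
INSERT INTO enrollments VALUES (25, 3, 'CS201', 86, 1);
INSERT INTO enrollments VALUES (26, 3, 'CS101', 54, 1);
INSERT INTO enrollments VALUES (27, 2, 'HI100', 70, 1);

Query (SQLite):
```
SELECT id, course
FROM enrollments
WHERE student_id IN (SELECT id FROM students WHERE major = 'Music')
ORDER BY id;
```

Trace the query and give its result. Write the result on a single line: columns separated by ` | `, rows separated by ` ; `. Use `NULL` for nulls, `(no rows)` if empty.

6 | HI100 ; 13 | HI100 ; 25 | CS201 ; 26 | CS101

Inner query: students.id where major = 'Music'.
Outer: keep enrollments rows whose student_id is in that set.
Inner query → {3}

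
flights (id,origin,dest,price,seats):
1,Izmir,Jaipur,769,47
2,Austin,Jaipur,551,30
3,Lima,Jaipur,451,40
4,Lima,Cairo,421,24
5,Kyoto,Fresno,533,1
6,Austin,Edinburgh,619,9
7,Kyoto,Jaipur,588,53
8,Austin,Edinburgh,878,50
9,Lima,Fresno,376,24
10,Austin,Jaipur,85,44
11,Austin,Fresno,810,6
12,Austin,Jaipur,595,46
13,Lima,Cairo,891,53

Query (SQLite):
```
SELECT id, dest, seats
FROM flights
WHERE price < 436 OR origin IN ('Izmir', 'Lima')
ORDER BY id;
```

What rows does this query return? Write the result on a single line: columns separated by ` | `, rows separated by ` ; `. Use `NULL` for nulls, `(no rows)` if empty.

1 | Jaipur | 47 ; 3 | Jaipur | 40 ; 4 | Cairo | 24 ; 9 | Fresno | 24 ; 10 | Jaipur | 44 ; 13 | Cairo | 53

price < 436: ids {4, 9, 10}
origin IN ('Izmir', 'Lima'): ids {1, 3, 4, 9, 13}
Combine with OR.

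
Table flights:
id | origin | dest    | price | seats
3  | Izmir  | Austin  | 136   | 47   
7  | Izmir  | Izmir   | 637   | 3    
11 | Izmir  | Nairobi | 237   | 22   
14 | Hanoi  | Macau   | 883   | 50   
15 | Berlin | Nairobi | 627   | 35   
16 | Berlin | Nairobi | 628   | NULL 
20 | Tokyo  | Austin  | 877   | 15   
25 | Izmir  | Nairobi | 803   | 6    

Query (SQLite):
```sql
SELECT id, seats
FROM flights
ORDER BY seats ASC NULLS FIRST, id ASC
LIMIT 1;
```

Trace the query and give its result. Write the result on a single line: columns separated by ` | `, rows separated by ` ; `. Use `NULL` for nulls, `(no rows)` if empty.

Sort by seats asc, tiebreak id asc: (NULL, id=16), (3, id=7), (6, id=25), (15, id=20) …. Take first 1.
NULLS FIRST: NULL seats rows go before all non-NULL rows (among themselves ordered by id asc).

16 | NULL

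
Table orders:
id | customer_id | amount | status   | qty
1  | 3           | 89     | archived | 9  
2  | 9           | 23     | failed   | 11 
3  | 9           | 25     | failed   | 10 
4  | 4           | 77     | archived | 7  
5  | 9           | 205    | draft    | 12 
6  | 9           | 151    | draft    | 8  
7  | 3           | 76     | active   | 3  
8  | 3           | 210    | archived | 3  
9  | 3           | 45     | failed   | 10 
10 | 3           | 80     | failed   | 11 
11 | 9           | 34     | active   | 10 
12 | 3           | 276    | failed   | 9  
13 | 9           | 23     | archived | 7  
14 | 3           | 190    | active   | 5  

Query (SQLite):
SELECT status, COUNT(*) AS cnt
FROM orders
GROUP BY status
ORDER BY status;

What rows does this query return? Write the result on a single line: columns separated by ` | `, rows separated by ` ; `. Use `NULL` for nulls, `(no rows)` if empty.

active | 3 ; archived | 4 ; draft | 2 ; failed | 5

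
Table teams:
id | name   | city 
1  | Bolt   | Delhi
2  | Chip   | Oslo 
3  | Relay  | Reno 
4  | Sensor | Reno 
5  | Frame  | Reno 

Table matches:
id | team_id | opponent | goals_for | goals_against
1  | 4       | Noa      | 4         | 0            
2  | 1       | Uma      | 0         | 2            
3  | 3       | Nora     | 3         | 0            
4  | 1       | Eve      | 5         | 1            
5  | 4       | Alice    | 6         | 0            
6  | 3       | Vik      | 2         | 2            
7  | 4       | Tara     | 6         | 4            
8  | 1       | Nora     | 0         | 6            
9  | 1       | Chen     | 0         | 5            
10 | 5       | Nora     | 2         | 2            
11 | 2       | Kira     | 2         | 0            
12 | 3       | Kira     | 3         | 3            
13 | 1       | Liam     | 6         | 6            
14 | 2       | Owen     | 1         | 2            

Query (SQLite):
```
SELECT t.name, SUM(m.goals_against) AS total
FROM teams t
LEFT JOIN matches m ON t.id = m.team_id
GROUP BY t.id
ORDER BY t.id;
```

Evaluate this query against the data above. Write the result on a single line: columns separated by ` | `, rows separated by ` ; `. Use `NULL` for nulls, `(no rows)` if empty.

LEFT JOIN keeps every teams row; unmatched ones get NULL for matches columns.
Group by teams.id and compute SUM(m.goals_against). SUM over an all-NULL group is NULL.
  1: ids {2, 4, 8, 9, 13} → SUM(m.goals_against)=20
  2: ids {11, 14} → SUM(m.goals_against)=2
  3: ids {3, 6, 12} → SUM(m.goals_against)=5
  4: ids {1, 5, 7} → SUM(m.goals_against)=4
  5: ids {10} → SUM(m.goals_against)=2

Bolt | 20 ; Chip | 2 ; Relay | 5 ; Sensor | 4 ; Frame | 2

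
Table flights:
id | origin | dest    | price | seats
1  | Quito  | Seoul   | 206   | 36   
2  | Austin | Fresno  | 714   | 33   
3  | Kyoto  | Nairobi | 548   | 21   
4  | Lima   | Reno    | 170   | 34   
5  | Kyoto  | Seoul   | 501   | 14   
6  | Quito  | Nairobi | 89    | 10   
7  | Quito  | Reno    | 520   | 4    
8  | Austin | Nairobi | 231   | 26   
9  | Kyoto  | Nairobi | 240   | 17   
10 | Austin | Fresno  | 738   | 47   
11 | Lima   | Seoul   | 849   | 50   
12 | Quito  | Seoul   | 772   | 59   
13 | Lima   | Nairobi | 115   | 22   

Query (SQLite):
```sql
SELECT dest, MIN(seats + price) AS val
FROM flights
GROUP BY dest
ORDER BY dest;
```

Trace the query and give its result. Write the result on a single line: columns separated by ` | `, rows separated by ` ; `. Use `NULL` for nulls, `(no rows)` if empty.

Fresno | 747 ; Nairobi | 99 ; Reno | 204 ; Seoul | 242

For each row compute seats + price.
Group by dest; take MIN of the expression per group.
  Fresno: ids {2, 10} → MIN(seats + price)=747
  Nairobi: ids {3, 6, 8, 9, 13} → MIN(seats + price)=99
  Reno: ids {4, 7} → MIN(seats + price)=204
  Seoul: ids {1, 5, 11, 12} → MIN(seats + price)=242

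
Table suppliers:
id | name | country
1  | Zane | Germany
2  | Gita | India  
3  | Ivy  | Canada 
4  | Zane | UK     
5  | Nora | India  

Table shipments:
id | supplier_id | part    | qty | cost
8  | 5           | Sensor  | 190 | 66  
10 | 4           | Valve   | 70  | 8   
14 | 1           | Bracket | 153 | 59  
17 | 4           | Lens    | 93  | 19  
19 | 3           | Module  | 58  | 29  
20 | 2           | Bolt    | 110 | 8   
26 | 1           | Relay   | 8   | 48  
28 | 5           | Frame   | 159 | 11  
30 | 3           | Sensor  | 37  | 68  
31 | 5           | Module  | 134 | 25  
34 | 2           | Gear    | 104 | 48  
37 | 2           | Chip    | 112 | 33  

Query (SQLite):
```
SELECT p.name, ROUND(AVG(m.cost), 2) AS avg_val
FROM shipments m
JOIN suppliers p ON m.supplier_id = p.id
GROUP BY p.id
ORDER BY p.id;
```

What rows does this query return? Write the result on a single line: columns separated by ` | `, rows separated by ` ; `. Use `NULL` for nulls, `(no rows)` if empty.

Zane | 53.5 ; Gita | 29.67 ; Ivy | 48.5 ; Zane | 13.5 ; Nora | 34

Join each shipments row to its suppliers via supplier_id.
Group joined rows by suppliers.id; compute ROUND(AVG(m.cost), 2) per group.
  1: ids {14, 26} → ROUND(AVG(m.cost), 2)=53.5
  2: ids {20, 34, 37} → ROUND(AVG(m.cost), 2)=29.67
  3: ids {19, 30} → ROUND(AVG(m.cost), 2)=48.5
  4: ids {10, 17} → ROUND(AVG(m.cost), 2)=13.5
  5: ids {8, 28, 31} → ROUND(AVG(m.cost), 2)=34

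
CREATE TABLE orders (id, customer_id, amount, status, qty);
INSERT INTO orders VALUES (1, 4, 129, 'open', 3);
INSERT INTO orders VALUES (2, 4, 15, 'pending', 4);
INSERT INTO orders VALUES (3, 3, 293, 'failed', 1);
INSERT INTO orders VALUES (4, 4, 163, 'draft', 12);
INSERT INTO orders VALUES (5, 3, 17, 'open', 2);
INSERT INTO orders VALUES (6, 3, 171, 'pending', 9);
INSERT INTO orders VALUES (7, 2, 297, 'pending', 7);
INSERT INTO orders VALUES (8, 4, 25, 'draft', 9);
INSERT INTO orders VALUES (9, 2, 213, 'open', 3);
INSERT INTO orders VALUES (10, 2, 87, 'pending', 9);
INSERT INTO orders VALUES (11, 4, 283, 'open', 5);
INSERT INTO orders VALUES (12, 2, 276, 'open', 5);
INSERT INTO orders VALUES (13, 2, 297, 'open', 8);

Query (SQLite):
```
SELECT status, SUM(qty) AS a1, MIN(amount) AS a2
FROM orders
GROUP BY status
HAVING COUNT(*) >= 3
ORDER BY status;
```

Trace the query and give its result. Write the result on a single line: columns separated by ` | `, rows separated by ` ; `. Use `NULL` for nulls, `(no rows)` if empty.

Group orders by status.
Per group compute: SUM(qty), MIN(amount).
HAVING: drop groups with fewer than 3 rows.
  draft: ids {4, 8} → SUM(qty)=21, MIN(amount)=25
  failed: ids {3} → SUM(qty)=1, MIN(amount)=293
  open: ids {1, 5, 9, 11, 12, 13} → SUM(qty)=26, MIN(amount)=17
  pending: ids {2, 6, 7, 10} → SUM(qty)=29, MIN(amount)=15

open | 26 | 17 ; pending | 29 | 15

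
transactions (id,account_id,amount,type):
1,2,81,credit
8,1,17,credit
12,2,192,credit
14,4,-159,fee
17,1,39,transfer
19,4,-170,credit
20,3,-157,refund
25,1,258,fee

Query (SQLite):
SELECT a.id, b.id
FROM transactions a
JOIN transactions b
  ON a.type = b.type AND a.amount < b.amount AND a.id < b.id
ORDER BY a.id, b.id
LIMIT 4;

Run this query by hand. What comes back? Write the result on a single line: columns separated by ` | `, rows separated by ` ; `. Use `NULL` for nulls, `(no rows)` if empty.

1 | 12 ; 8 | 12 ; 14 | 25

Pairs (a,b) with same type, a.amount < b.amount, a.id < b.id.
type groups: credit:{1,8,12,19} fee:{14,25} refund:{20} transfer:{17}
Ordered by (a.id, b.id); first 4.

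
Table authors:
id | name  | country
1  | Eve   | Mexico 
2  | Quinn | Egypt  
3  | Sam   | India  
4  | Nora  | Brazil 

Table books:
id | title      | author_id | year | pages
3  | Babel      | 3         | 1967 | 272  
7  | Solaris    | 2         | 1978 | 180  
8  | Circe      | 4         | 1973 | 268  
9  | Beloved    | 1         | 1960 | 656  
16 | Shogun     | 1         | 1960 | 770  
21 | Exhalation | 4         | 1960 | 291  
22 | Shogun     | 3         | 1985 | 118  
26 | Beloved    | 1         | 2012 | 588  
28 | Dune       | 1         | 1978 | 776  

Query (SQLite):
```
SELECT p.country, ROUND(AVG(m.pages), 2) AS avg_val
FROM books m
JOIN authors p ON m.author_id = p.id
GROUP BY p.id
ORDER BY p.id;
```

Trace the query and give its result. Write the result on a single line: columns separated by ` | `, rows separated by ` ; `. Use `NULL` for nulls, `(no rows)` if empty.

Mexico | 697.5 ; Egypt | 180 ; India | 195 ; Brazil | 279.5

Join each books row to its authors via author_id.
Group joined rows by authors.id; compute ROUND(AVG(m.pages), 2) per group.
  1: ids {9, 16, 26, 28} → ROUND(AVG(m.pages), 2)=697.5
  2: ids {7} → ROUND(AVG(m.pages), 2)=180
  3: ids {3, 22} → ROUND(AVG(m.pages), 2)=195
  4: ids {8, 21} → ROUND(AVG(m.pages), 2)=279.5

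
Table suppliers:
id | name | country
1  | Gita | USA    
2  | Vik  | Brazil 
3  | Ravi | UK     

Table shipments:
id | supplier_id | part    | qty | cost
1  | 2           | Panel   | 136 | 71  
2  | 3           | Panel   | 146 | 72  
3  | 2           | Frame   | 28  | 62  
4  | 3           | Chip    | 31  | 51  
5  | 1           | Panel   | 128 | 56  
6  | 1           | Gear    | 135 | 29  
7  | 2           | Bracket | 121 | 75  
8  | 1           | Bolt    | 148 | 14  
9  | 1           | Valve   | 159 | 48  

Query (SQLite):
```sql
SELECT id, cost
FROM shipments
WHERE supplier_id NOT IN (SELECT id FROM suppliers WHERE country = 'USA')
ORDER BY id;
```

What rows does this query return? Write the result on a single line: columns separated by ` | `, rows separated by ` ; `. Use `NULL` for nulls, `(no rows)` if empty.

Inner query: suppliers.id where country = 'USA'.
Outer: keep shipments rows whose supplier_id is not in that set.
Inner query → {1}

1 | 71 ; 2 | 72 ; 3 | 62 ; 4 | 51 ; 7 | 75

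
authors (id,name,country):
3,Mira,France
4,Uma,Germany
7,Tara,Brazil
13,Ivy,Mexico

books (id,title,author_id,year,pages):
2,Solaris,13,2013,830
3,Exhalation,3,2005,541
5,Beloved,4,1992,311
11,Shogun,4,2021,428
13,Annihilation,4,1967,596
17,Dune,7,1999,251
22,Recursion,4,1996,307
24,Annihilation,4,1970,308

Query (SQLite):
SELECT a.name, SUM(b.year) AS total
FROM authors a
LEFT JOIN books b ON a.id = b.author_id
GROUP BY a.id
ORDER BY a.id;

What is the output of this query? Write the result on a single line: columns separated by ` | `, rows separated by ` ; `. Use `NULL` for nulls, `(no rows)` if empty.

LEFT JOIN keeps every authors row; unmatched ones get NULL for books columns.
Group by authors.id and compute SUM(b.year). SUM over an all-NULL group is NULL.
  3: ids {3} → SUM(b.year)=2005
  4: ids {5, 11, 13, 22, 24} → SUM(b.year)=9946
  7: ids {17} → SUM(b.year)=1999
  13: ids {2} → SUM(b.year)=2013

Mira | 2005 ; Uma | 9946 ; Tara | 1999 ; Ivy | 2013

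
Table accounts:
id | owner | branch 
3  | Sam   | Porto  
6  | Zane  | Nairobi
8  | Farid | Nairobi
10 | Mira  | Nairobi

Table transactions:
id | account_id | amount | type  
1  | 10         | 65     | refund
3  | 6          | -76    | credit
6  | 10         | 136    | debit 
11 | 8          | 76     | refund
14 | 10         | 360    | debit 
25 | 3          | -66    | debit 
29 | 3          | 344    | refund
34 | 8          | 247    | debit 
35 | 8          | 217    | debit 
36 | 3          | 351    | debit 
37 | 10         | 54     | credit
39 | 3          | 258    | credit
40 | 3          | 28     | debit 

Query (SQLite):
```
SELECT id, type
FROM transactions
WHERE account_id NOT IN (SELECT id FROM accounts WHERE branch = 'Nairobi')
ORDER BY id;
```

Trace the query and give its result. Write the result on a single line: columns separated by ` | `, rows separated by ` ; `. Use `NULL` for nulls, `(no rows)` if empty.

25 | debit ; 29 | refund ; 36 | debit ; 39 | credit ; 40 | debit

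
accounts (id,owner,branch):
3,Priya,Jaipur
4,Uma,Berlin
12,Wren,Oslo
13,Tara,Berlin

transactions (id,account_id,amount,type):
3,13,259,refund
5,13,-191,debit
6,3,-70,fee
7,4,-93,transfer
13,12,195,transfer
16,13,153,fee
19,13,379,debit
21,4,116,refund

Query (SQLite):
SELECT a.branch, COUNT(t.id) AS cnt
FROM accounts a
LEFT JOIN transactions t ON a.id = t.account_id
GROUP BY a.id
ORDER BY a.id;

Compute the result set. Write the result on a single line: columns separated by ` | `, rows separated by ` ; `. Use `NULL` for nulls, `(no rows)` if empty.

Jaipur | 1 ; Berlin | 2 ; Oslo | 1 ; Berlin | 4

LEFT JOIN keeps every accounts row; unmatched ones get NULL for transactions columns.
Group by accounts.id and compute COUNT(t.id). COUNT(col) of an all-NULL group is 0.
  3: ids {6} → COUNT(t.id)=1
  4: ids {7, 21} → COUNT(t.id)=2
  12: ids {13} → COUNT(t.id)=1
  13: ids {3, 5, 16, 19} → COUNT(t.id)=4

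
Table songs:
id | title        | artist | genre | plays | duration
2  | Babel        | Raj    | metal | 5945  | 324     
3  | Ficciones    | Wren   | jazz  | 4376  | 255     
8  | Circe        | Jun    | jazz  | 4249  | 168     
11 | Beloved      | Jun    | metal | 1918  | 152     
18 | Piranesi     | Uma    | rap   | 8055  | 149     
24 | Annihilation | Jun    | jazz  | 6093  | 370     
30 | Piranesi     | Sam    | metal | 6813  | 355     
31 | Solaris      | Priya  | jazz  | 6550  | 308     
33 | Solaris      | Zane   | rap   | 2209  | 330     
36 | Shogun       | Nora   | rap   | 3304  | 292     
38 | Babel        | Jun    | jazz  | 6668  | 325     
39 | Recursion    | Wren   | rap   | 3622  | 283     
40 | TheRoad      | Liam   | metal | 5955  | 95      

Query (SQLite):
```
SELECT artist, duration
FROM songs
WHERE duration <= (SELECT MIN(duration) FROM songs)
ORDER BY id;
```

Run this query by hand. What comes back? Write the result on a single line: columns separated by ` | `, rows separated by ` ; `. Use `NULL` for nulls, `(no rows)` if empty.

Liam | 95

Scalar subquery: MIN(duration) over all songs rows = 95.
Keep rows where duration <= that value.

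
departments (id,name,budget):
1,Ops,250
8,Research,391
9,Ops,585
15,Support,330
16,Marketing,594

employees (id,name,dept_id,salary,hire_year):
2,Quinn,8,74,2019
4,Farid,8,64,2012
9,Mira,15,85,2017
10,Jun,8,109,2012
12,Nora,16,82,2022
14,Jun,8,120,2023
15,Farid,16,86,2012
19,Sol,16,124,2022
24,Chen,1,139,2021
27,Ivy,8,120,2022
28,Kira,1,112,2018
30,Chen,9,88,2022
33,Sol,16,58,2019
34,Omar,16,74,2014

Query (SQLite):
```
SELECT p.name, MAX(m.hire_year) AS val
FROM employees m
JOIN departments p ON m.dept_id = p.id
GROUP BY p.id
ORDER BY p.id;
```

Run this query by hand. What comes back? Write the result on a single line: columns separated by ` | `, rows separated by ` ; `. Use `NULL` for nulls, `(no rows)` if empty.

Ops | 2021 ; Research | 2023 ; Ops | 2022 ; Support | 2017 ; Marketing | 2022

Join each employees row to its departments via dept_id.
Group joined rows by departments.id; compute MAX(m.hire_year) per group.
  1: ids {24, 28} → MAX(m.hire_year)=2021
  8: ids {2, 4, 10, 14, 27} → MAX(m.hire_year)=2023
  9: ids {30} → MAX(m.hire_year)=2022
  15: ids {9} → MAX(m.hire_year)=2017
  16: ids {12, 15, 19, 33, 34} → MAX(m.hire_year)=2022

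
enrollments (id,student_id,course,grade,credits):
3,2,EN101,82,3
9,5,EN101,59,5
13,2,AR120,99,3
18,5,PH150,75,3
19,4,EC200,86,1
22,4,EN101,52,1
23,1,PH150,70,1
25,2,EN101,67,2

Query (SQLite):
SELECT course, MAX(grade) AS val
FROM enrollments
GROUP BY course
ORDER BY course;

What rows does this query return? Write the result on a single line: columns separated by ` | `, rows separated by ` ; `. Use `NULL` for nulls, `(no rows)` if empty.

AR120 | 99 ; EC200 | 86 ; EN101 | 82 ; PH150 | 75

Partition enrollments by course; compute MAX(grade) within each group.
  AR120: ids {13} → MAX(grade)=99
  EC200: ids {19} → MAX(grade)=86
  EN101: ids {3, 9, 22, 25} → MAX(grade)=82
  PH150: ids {18, 23} → MAX(grade)=75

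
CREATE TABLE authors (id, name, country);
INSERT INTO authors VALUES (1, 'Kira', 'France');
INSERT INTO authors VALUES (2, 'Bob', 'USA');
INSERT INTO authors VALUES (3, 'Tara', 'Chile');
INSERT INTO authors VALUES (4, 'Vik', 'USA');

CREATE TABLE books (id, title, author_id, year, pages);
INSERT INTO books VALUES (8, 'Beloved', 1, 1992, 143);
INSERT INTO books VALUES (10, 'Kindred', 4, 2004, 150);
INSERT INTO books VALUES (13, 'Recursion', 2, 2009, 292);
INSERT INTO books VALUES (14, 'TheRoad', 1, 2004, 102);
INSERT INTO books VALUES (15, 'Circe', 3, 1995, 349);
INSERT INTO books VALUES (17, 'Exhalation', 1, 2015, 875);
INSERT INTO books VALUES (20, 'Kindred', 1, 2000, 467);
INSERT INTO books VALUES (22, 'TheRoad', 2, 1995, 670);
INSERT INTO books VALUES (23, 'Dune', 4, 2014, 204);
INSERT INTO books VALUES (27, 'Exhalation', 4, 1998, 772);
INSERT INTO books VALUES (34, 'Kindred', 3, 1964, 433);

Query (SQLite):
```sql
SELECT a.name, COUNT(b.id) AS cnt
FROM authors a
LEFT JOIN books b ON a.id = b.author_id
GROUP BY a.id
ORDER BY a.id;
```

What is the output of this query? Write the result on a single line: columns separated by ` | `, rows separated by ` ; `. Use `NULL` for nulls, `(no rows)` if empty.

Kira | 4 ; Bob | 2 ; Tara | 2 ; Vik | 3

LEFT JOIN keeps every authors row; unmatched ones get NULL for books columns.
Group by authors.id and compute COUNT(b.id). COUNT(col) of an all-NULL group is 0.
  1: ids {8, 14, 17, 20} → COUNT(b.id)=4
  2: ids {13, 22} → COUNT(b.id)=2
  3: ids {15, 34} → COUNT(b.id)=2
  4: ids {10, 23, 27} → COUNT(b.id)=3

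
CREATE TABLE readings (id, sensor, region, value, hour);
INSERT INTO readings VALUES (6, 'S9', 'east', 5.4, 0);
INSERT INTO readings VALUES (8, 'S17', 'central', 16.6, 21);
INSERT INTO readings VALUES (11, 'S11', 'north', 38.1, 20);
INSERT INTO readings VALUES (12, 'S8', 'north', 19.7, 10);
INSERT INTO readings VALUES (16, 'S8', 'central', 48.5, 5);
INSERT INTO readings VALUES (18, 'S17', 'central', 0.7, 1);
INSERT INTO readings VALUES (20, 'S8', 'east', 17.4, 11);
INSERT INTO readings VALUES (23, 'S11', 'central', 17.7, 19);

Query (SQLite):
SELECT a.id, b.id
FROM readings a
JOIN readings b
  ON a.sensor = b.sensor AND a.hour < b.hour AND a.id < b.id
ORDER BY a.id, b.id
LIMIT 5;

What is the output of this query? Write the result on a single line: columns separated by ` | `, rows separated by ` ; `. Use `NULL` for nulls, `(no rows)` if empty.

12 | 20 ; 16 | 20

Pairs (a,b) with same sensor, a.hour < b.hour, a.id < b.id.
sensor groups: S11:{11,23} S17:{8,18} S8:{12,16,20} S9:{6}
Ordered by (a.id, b.id); first 5.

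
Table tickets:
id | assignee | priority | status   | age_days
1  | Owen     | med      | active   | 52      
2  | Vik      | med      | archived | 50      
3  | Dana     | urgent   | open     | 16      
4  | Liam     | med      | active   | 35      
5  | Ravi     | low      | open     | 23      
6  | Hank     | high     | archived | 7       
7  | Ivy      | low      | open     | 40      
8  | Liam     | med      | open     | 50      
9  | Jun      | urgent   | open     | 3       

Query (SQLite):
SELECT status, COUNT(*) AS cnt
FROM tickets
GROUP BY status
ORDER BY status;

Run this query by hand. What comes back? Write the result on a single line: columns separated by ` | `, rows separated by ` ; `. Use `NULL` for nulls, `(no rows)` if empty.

Partition tickets by status; compute COUNT(*) within each group.
  active: ids {1, 4} → COUNT(*)=2
  archived: ids {2, 6} → COUNT(*)=2
  open: ids {3, 5, 7, 8, 9} → COUNT(*)=5

active | 2 ; archived | 2 ; open | 5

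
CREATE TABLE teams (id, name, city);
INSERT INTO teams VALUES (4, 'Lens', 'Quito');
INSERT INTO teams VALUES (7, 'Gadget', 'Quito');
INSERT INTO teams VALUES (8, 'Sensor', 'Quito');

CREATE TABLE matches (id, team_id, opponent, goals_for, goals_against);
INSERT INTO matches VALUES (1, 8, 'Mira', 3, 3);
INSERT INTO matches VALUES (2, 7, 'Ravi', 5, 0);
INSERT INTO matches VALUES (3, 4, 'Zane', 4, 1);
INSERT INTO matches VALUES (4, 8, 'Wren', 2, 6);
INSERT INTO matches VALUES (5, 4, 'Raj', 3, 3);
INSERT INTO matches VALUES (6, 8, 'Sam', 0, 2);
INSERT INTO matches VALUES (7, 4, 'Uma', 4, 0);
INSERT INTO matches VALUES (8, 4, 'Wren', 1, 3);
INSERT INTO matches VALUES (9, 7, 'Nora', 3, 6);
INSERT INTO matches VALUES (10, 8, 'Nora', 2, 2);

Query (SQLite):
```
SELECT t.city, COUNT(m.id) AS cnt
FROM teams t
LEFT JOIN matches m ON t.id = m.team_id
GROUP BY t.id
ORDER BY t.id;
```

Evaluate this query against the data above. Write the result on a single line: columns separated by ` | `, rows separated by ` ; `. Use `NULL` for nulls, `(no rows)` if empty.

LEFT JOIN keeps every teams row; unmatched ones get NULL for matches columns.
Group by teams.id and compute COUNT(m.id). COUNT(col) of an all-NULL group is 0.
  4: ids {3, 5, 7, 8} → COUNT(m.id)=4
  7: ids {2, 9} → COUNT(m.id)=2
  8: ids {1, 4, 6, 10} → COUNT(m.id)=4

Quito | 4 ; Quito | 2 ; Quito | 4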